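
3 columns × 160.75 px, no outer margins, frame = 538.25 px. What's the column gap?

Columns use 482.25 px, leaving 56 px across 2 column gaps = 28 px each.

28 px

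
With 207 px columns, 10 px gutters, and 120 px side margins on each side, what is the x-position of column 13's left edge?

Before column 13: the margin + 12 columns + 12 gutters.
Offset = 120 + 12·(207 + 10) = 120 + 2604 = 2724 px.

2724 px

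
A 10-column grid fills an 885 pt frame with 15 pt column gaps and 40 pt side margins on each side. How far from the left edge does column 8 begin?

614 pt

Inside the margins: 885 − 80 = 805 pt.
10c + 9·15 = 805 → 10c = 670 → c = 67 pt.
Before column 8: the margin + 7 columns + 7 column gaps.
Offset = 40 + 7·(67 + 15) = 40 + 574 = 614 pt.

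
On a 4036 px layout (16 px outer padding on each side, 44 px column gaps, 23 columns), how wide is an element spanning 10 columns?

1716 px

Inside the margins: 4036 − 32 = 4004 px.
23c + 22·44 = 4004 → 23c = 3036 → c = 132 px.
Span of 10: 10·132 + 9·44 = 1320 + 396 = 1716 px.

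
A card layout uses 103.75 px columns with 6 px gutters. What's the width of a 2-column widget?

213.5 px

2-column span = 2·103.75 + 1·6 = 213.5 px.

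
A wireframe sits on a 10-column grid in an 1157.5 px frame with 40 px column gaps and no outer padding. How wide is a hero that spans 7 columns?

798.25 px

10 columns + 9 column gaps: 10c + 9·40 = 1157.5.
10c = 1157.5 − 360 = 797.5, so c = 79.75 px.
7-column span = 7·79.75 + 6·40 = 798.25 px.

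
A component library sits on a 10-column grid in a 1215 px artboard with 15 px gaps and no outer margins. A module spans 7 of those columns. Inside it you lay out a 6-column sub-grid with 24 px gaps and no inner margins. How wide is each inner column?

Subtracting 9 gaps of 15 leaves 1080 for 10 columns, so c = 108 px.
7 columns plus 6 gaps: 756 + 90 = 846 px.
6d + 5·24 = 846 → 6d = 726 → d = 121 px.

121 px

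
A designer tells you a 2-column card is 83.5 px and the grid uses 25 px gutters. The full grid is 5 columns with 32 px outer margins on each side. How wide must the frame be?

310.25 px

83.5 − 1·25 = 58.5; ÷2 gives c = 29.25 px.
Frame = 2·32 + 5·29.25 + 4·25 = 64 + 146.25 + 100 = 310.25 px.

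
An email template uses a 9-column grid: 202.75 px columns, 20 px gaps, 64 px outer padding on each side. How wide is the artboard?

Total width: 2·64 + 9·202.75 + 8·20 = 2112.75 px.

2112.75 px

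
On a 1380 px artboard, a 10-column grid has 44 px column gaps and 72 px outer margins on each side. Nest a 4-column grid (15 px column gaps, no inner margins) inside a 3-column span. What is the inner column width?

73.75 px

Subtract both margins: 1380 − 2·72 = 1236 px.
Subtracting 9 column gaps of 44 leaves 840 for 10 columns, so c = 84 px.
3 columns plus 2 column gaps: 252 + 88 = 340 px.
4 columns + 3 column gaps: 4d + 3·15 = 340.
4d = 340 − 45 = 295, so d = 73.75 px.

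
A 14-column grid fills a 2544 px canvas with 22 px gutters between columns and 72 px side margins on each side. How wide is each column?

151 px

Inside the margins: 2544 − 144 = 2400 px.
Subtracting 13 gutters of 22 leaves 2114 for 14 columns, so c = 151 px.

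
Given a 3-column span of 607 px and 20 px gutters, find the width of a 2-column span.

398 px

607 − 2·20 = 567; ÷3 gives c = 189 px.
Span of 2: 2·189 + 1·20 = 378 + 20 = 398 px.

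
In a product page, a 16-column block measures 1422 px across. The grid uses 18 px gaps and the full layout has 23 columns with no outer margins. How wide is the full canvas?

2052 px

16c + 15·18 = 1422 → 16c = 1152 → c = 72 px.
Canvas = 23·72 + 22·18 = 1656 + 396 = 2052 px.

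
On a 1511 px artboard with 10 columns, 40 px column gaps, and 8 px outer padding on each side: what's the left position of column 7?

Inside the margins: 1511 − 16 = 1495 px.
10c + 9·40 = 1495 → 10c = 1135 → c = 113.5 px.
Before column 7: the margin + 6 columns + 6 column gaps.
Offset = 8 + 6·(113.5 + 40) = 8 + 921 = 929 px.

929 px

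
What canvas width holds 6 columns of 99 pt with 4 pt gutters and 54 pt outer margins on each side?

722 pt

Adding margins, columns and gutters: 108 + 594 + 20 = 722 pt.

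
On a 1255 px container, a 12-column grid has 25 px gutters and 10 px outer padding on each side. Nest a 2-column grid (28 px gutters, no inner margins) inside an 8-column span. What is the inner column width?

Outer content = 1255 − 2·10 = 1235 px.
12 columns + 11 gutters: 12c + 11·25 = 1235.
12c = 1235 − 275 = 960, so c = 80 px.
8-column span = 8·80 + 7·25 = 815 px.
2d + 1·28 = 815 → 2d = 787 → d = 393.5 px.

393.5 px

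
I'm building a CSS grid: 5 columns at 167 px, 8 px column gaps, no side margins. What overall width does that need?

867 px

Total width: 5·167 + 4·8 = 867 px.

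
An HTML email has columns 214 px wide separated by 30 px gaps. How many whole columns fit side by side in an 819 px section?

k columns need k·214 + (k−1)·30 = k·244 − 30.
k·244 − 30 ≤ 819 → k ≤ 849 / 244 ≈ 3.48, so k = 3.

3 columns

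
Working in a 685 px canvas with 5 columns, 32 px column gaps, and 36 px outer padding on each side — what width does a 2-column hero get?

Content width = 685 − 2·36 = 613 px.
Subtracting 4 column gaps of 32 leaves 485 for 5 columns, so c = 97 px.
2 columns plus 1 column gap: 194 + 32 = 226 px.

226 px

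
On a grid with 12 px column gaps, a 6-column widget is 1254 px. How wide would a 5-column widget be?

6 columns + 5 column gaps: 6c + 5·12 = 1254.
6c = 1254 − 60 = 1194, so c = 199 px.
Span of 5: 5·199 + 4·12 = 995 + 48 = 1043 px.

1043 px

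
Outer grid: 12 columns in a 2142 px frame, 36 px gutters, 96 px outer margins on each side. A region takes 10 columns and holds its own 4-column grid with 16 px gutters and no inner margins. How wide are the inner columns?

392.75 px

Inside the margins: 2142 − 192 = 1950 px.
1950 − 11·36 = 1554; ÷12 gives c = 129.5 px.
10 columns plus 9 gutters: 1295 + 324 = 1619 px.
1619 − 3·16 = 1571; ÷4 gives d = 392.75 px.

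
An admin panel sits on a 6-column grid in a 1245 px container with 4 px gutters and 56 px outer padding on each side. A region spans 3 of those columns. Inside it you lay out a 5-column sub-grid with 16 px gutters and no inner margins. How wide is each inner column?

Take off 112 px of margins, leaving 1133 px.
6 columns + 5 gutters: 6c + 5·4 = 1133.
6c = 1133 − 20 = 1113, so c = 185.5 px.
3-column span = 3·185.5 + 2·4 = 564.5 px.
5d + 4·16 = 564.5 → 5d = 500.5 → d = 100.1 px.

100.1 px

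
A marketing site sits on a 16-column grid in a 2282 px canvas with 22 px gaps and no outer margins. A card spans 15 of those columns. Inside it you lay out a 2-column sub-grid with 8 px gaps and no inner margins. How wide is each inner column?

1065 px

Subtracting 15 gaps of 22 leaves 1952 for 16 columns, so c = 122 px.
15-column span = 15·122 + 14·22 = 2138 px.
Subtracting 1 gap of 8 leaves 2130 for 2 columns, so d = 1065 px.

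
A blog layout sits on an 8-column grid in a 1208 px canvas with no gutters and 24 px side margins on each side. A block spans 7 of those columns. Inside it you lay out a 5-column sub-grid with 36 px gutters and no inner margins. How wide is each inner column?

174.2 px

Take off 48 px of margins, leaving 1160 px.
8c = 1160 → c = 145 px.
7-column span = 7·145 = 1015 px.
5 columns + 4 gutters: 5d + 4·36 = 1015.
5d = 1015 − 144 = 871, so d = 174.2 px.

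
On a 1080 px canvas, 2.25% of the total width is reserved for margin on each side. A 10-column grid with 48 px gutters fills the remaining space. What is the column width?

Margins: 2.25% × 1080 = 24.3 px each, so content = 1080 − 48.6 = 1031.4 px.
Subtracting 9 gutters of 48 leaves 599.4 for 10 columns, so c = 59.94 px.

59.94 px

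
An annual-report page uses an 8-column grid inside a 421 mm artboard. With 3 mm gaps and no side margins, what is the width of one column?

421 − 7·3 = 400; ÷8 gives c = 50 mm.

50 mm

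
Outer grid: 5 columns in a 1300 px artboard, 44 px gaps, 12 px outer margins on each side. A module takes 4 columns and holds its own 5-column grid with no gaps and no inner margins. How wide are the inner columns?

202.4 px

Subtract both margins: 1300 − 2·12 = 1276 px.
5c + 4·44 = 1276 → 5c = 1100 → c = 220 px.
4-column span = 4·220 + 3·44 = 1012 px.
5d = 1012 → d = 202.4 px.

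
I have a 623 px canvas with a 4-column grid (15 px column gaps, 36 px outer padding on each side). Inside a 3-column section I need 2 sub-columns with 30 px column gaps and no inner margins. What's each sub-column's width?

Inside the margins: 623 − 72 = 551 px.
551 − 3·15 = 506; ÷4 gives c = 126.5 px.
Span of 3: 3·126.5 + 2·15 = 379.5 + 30 = 409.5 px.
409.5 − 1·30 = 379.5; ÷2 gives d = 189.75 px.

189.75 px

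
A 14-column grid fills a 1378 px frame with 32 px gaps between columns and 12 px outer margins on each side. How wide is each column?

Content width = 1378 − 2·12 = 1354 px.
Subtracting 13 gaps of 32 leaves 938 for 14 columns, so c = 67 px.

67 px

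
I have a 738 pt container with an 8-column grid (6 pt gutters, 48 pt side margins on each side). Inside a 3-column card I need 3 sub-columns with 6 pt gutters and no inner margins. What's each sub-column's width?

Outer content = 738 − 2·48 = 642 pt.
642 − 7·6 = 600; ÷8 gives c = 75 pt.
3-column span = 3·75 + 2·6 = 237 pt.
3d + 2·6 = 237 → 3d = 225 → d = 75 pt.

75 pt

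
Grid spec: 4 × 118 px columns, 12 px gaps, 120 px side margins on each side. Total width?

Total width: 2·120 + 4·118 + 3·12 = 748 px.

748 px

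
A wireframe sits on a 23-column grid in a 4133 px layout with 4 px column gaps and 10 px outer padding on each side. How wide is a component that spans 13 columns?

Take off 20 px of margins, leaving 4113 px.
4113 − 22·4 = 4025; ÷23 gives c = 175 px.
13 columns plus 12 column gaps: 2275 + 48 = 2323 px.

2323 px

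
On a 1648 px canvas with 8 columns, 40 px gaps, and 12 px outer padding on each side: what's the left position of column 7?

1260 px

Inside the margins: 1648 − 24 = 1624 px.
1624 − 7·40 = 1344; ÷8 gives c = 168 px.
Each column+gutter stride is 208 px; 6 of them past the 12 px margin is 12 + 1248 = 1260 px.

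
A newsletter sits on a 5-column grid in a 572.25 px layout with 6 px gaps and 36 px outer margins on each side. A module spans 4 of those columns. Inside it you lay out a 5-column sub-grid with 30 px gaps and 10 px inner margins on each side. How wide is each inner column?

51.8 px

Outer content = 572.25 − 2·36 = 500.25 px.
500.25 − 4·6 = 476.25; ÷5 gives c = 95.25 px.
4-column span = 4·95.25 + 3·6 = 399 px.
Inner content = 399 − 2·10 = 379 px.
379 − 4·30 = 259; ÷5 gives d = 51.8 px.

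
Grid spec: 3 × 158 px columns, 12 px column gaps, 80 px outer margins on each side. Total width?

658 px

Adding margins, columns and gutters: 160 + 474 + 24 = 658 px.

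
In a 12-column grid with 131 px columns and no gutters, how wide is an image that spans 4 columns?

524 px

4-column span = 4·131 = 524 px.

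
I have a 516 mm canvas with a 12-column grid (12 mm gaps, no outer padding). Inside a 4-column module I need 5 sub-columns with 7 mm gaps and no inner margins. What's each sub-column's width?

27.2 mm

12 columns + 11 gaps: 12c + 11·12 = 516.
12c = 516 − 132 = 384, so c = 32 mm.
Span of 4: 4·32 + 3·12 = 128 + 36 = 164 mm.
5d + 4·7 = 164 → 5d = 136 → d = 27.2 mm.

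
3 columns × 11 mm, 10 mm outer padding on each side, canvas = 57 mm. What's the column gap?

Content width = 57 − 2·10 = 37 mm.
3·11 + 2g = 37 → 2g = 4 → g = 2 mm.

2 mm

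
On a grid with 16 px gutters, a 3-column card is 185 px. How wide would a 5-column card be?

3 columns + 2 gutters: 3c + 2·16 = 185.
3c = 185 − 32 = 153, so c = 51 px.
Span of 5: 5·51 + 4·16 = 255 + 64 = 319 px.

319 px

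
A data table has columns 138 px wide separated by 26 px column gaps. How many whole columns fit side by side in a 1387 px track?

Each extra column adds 138 + 26 = 164 px.
(1387 + 26) / 164 = 8.62, so 8 columns fit.

8 columns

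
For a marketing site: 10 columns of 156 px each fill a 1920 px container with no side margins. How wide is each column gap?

40 px

10 columns take 10·156 = 1560 px; remaining 360 splits into 9 column gaps.
g = 360 / 9 = 40 px.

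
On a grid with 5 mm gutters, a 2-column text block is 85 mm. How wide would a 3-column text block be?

130 mm

Subtracting 1 gutter of 5 leaves 80 for 2 columns, so c = 40 mm.
3-column span = 3·40 + 2·5 = 130 mm.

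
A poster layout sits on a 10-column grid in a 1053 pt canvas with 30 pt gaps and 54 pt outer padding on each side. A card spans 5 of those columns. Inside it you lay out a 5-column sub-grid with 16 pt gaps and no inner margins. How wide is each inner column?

Outer content = 1053 − 2·54 = 945 pt.
945 − 9·30 = 675; ÷10 gives c = 67.5 pt.
5 columns plus 4 gaps: 337.5 + 120 = 457.5 pt.
457.5 − 4·16 = 393.5; ÷5 gives d = 78.7 pt.

78.7 pt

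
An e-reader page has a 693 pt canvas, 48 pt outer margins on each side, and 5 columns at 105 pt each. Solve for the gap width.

18 pt

Inside the margins: 693 − 96 = 597 pt.
5·105 + 4g = 597 → 4g = 72 → g = 18 pt.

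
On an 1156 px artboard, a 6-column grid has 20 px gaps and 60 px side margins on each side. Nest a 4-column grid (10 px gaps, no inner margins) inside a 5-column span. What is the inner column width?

207.5 px

Inside the margins: 1156 − 120 = 1036 px.
6c + 5·20 = 1036 → 6c = 936 → c = 156 px.
Span of 5: 5·156 + 4·20 = 780 + 80 = 860 px.
4d + 3·10 = 860 → 4d = 830 → d = 207.5 px.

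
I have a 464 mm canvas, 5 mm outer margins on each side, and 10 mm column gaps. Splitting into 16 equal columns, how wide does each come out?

19 mm

Subtract both margins: 464 − 2·5 = 454 mm.
16 columns + 15 column gaps: 16c + 15·10 = 454.
16c = 454 − 150 = 304, so c = 19 mm.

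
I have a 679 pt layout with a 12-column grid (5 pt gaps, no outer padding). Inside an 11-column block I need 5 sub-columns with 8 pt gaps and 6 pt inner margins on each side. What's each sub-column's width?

115.6 pt

12c + 11·5 = 679 → 12c = 624 → c = 52 pt.
Span of 11: 11·52 + 10·5 = 572 + 50 = 622 pt.
Inner content = 622 − 2·6 = 610 pt.
5d + 4·8 = 610 → 5d = 578 → d = 115.6 pt.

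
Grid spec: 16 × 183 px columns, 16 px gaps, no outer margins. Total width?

3168 px

Summing: 2928 + 240 = 3168 px.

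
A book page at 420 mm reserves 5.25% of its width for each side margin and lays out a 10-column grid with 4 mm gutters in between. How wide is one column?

Each margin = 5.25% of 420 = 22.05 mm; content = 420 − 2·22.05 = 375.9 mm.
Subtracting 9 gutters of 4 leaves 339.9 for 10 columns, so c = 33.99 mm.

33.99 mm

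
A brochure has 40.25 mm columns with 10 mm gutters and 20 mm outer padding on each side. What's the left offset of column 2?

Column 2 starts at margin + 1·(column + gutter) = 20 + 1·50.25 = 70.25 mm.

70.25 mm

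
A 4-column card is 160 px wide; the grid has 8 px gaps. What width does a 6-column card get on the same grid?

Subtracting 3 gaps of 8 leaves 136 for 4 columns, so c = 34 px.
6-column span = 6·34 + 5·8 = 244 px.

244 px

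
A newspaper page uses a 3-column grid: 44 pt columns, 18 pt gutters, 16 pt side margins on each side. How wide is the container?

Adding margins, columns and gutters: 32 + 132 + 36 = 200 pt.

200 pt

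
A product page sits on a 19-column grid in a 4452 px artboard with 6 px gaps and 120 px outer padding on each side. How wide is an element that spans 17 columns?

3768 px

Content width = 4452 − 2·120 = 4212 px.
4212 − 18·6 = 4104; ÷19 gives c = 216 px.
Span of 17: 17·216 + 16·6 = 3672 + 96 = 3768 px.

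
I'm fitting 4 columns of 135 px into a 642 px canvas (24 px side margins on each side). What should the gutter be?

Inside the margins: 642 − 48 = 594 px.
4 columns take 4·135 = 540 px; remaining 54 splits into 3 gutters.
g = 54 / 3 = 18 px.

18 px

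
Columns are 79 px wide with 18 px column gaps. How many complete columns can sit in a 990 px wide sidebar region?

Each extra column adds 79 + 18 = 97 px.
(990 + 18) / 97 = 10.39, so 10 columns fit.

10 columns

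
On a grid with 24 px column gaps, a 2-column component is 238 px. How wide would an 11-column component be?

2 columns + 1 column gap: 2c + 1·24 = 238.
2c = 238 − 24 = 214, so c = 107 px.
Span of 11: 11·107 + 10·24 = 1177 + 240 = 1417 px.

1417 px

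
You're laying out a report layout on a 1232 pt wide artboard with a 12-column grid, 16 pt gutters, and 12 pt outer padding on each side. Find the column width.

Take off 24 pt of margins, leaving 1208 pt.
12c + 11·16 = 1208 → 12c = 1032 → c = 86 pt.

86 pt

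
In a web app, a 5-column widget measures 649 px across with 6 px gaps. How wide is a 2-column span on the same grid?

5c + 4·6 = 649 → 5c = 625 → c = 125 px.
2-column span = 2·125 + 1·6 = 256 px.

256 px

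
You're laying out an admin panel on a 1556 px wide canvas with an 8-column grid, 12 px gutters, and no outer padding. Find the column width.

184 px

8c + 7·12 = 1556 → 8c = 1472 → c = 184 px.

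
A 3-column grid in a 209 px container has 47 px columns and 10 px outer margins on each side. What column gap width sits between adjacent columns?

24 px

Subtract both margins: 209 − 2·10 = 189 px.
3·47 + 2g = 189 → 2g = 48 → g = 24 px.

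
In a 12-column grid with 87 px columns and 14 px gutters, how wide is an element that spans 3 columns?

289 px

3 columns plus 2 gutters: 261 + 28 = 289 px.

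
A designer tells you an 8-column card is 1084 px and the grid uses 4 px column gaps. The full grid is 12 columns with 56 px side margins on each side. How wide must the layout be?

Subtracting 7 column gaps of 4 leaves 1056 for 8 columns, so c = 132 px.
Adding margins, columns and gutters: 112 + 1584 + 44 = 1740 px.

1740 px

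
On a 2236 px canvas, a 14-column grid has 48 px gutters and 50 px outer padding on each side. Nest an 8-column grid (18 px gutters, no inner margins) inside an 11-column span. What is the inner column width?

Inside the margins: 2236 − 100 = 2136 px.
14c + 13·48 = 2136 → 14c = 1512 → c = 108 px.
11 columns plus 10 gutters: 1188 + 480 = 1668 px.
1668 − 7·18 = 1542; ÷8 gives d = 192.75 px.

192.75 px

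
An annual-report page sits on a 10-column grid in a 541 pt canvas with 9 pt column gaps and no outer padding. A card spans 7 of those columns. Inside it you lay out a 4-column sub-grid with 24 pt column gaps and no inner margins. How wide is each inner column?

76 pt

10 columns + 9 column gaps: 10c + 9·9 = 541.
10c = 541 − 81 = 460, so c = 46 pt.
Span of 7: 7·46 + 6·9 = 322 + 54 = 376 pt.
4d + 3·24 = 376 → 4d = 304 → d = 76 pt.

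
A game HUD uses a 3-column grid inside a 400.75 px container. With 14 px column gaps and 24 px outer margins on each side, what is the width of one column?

Content width = 400.75 − 2·24 = 352.75 px.
3 columns + 2 column gaps: 3c + 2·14 = 352.75.
3c = 352.75 − 28 = 324.75, so c = 108.25 px.

108.25 px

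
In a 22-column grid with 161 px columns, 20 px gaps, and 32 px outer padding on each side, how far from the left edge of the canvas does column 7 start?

Column 7 starts at margin + 6·(column + gutter) = 32 + 6·181 = 1118 px.

1118 px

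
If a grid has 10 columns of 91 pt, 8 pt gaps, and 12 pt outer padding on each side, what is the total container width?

Total width: 2·12 + 10·91 + 9·8 = 1006 pt.

1006 pt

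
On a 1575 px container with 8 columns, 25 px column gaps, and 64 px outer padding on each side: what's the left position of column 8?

Inside the margins: 1575 − 128 = 1447 px.
8c + 7·25 = 1447 → 8c = 1272 → c = 159 px.
Before column 8: the margin + 7 columns + 7 column gaps.
Offset = 64 + 7·(159 + 25) = 64 + 1288 = 1352 px.

1352 px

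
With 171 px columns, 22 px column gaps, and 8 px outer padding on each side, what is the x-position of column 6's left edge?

Each column+gutter stride is 193 px; 5 of them past the 8 px margin is 8 + 965 = 973 px.

973 px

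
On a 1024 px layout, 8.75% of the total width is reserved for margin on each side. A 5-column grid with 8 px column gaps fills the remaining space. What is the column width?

162.56 px

Margins: 8.75% × 1024 = 89.6 px each, so content = 1024 − 179.2 = 844.8 px.
844.8 − 4·8 = 812.8; ÷5 gives c = 162.56 px.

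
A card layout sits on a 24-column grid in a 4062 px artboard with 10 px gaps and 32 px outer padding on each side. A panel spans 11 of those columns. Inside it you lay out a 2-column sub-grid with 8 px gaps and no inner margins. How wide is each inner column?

Subtract both margins: 4062 − 2·32 = 3998 px.
Subtracting 23 gaps of 10 leaves 3768 for 24 columns, so c = 157 px.
11 columns plus 10 gaps: 1727 + 100 = 1827 px.
2d + 1·8 = 1827 → 2d = 1819 → d = 909.5 px.

909.5 px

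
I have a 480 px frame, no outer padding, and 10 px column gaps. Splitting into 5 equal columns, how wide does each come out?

5 columns + 4 column gaps: 5c + 4·10 = 480.
5c = 480 − 40 = 440, so c = 88 px.

88 px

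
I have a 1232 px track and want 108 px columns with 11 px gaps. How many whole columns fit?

10 columns: 10·108 + 9·11 = 1179 px ≤ 1232.
11 columns: 1298 px > 1232. So 10.

10 columns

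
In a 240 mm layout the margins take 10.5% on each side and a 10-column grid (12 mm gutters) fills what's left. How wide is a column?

8.16 mm

Each margin = 10.5% of 240 = 25.2 mm; content = 240 − 2·25.2 = 189.6 mm.
Subtracting 9 gutters of 12 leaves 81.6 for 10 columns, so c = 8.16 mm.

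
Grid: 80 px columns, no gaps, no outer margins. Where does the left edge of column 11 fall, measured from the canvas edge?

Each column+gutter stride is 80 px; with no margin, 10 of them is 800 px.

800 px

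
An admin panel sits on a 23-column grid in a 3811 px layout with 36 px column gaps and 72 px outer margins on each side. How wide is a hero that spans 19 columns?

3023 px

Subtract both margins: 3811 − 2·72 = 3667 px.
23c + 22·36 = 3667 → 23c = 2875 → c = 125 px.
19-column span = 19·125 + 18·36 = 3023 px.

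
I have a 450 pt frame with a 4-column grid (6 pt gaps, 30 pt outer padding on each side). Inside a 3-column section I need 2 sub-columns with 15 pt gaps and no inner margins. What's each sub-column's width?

138 pt

Take off 60 pt of margins, leaving 390 pt.
Subtracting 3 gaps of 6 leaves 372 for 4 columns, so c = 93 pt.
3 columns plus 2 gaps: 279 + 12 = 291 pt.
291 − 1·15 = 276; ÷2 gives d = 138 pt.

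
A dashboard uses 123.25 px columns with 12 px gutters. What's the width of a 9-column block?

9-column span = 9·123.25 + 8·12 = 1205.25 px.

1205.25 px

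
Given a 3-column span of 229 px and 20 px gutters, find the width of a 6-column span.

Subtracting 2 gutters of 20 leaves 189 for 3 columns, so c = 63 px.
Span of 6: 6·63 + 5·20 = 378 + 100 = 478 px.

478 px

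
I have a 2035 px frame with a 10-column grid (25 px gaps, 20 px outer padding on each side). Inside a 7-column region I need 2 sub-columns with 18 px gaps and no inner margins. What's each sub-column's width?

685.5 px

Outer content = 2035 − 2·20 = 1995 px.
1995 − 9·25 = 1770; ÷10 gives c = 177 px.
7-column span = 7·177 + 6·25 = 1389 px.
2 columns + 1 gap: 2d + 1·18 = 1389.
2d = 1389 − 18 = 1371, so d = 685.5 px.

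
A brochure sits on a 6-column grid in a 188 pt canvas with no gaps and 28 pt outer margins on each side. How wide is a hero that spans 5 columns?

110 pt

Content width = 188 − 2·28 = 132 pt.
132 / 6 = 22 pt per column.
With no gaps, 5 columns span 5·22 = 110 pt.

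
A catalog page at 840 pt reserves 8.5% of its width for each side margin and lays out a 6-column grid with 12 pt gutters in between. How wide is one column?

Margins: 8.5% × 840 = 71.4 pt each, so content = 840 − 142.8 = 697.2 pt.
Subtracting 5 gutters of 12 leaves 637.2 for 6 columns, so c = 106.2 pt.

106.2 pt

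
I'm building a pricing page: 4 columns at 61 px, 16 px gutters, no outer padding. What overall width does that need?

292 px

Total width: 4·61 + 3·16 = 292 px.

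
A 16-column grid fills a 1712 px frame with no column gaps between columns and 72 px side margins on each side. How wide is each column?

98 px

Take off 144 px of margins, leaving 1568 px.
1568 / 16 = 98 px per column.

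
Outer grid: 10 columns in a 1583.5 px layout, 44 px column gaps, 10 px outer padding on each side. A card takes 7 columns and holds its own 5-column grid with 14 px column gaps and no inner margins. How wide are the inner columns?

Inside the margins: 1583.5 − 20 = 1563.5 px.
10c + 9·44 = 1563.5 → 10c = 1167.5 → c = 116.75 px.
7-column span = 7·116.75 + 6·44 = 1081.25 px.
Subtracting 4 column gaps of 14 leaves 1025.25 for 5 columns, so d = 205.05 px.

205.05 px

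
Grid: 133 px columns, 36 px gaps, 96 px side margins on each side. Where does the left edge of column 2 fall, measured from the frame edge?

Each column+gutter stride is 169 px; 1 of them past the 96 px margin is 96 + 169 = 265 px.

265 px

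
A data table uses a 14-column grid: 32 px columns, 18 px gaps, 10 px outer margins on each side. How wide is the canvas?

Adding margins, columns and gutters: 20 + 448 + 234 = 702 px.

702 px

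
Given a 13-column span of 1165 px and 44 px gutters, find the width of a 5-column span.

421 px

13 columns + 12 gutters: 13c + 12·44 = 1165.
13c = 1165 − 528 = 637, so c = 49 px.
Span of 5: 5·49 + 4·44 = 245 + 176 = 421 px.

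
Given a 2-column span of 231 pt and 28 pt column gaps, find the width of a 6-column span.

749 pt

2 columns + 1 column gap: 2c + 1·28 = 231.
2c = 231 − 28 = 203, so c = 101.5 pt.
6 columns plus 5 column gaps: 609 + 140 = 749 pt.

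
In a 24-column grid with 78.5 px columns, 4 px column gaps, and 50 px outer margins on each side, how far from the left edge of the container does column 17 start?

Before column 17: the margin + 16 columns + 16 column gaps.
Offset = 50 + 16·(78.5 + 4) = 50 + 1320 = 1370 px.

1370 px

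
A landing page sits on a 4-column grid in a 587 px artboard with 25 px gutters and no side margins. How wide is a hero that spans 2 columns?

281 px

4 columns + 3 gutters: 4c + 3·25 = 587.
4c = 587 − 75 = 512, so c = 128 px.
Span of 2: 2·128 + 1·25 = 256 + 25 = 281 px.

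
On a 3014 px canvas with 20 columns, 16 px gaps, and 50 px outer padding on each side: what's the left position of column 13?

1808 px

Inside the margins: 3014 − 100 = 2914 px.
20 columns + 19 gaps: 20c + 19·16 = 2914.
20c = 2914 − 304 = 2610, so c = 130.5 px.
Column 13 starts at margin + 12·(column + gutter) = 50 + 12·146.5 = 1808 px.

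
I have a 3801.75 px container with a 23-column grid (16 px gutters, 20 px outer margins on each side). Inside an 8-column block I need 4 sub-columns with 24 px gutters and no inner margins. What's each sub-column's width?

Take off 40 px of margins, leaving 3761.75 px.
23 columns + 22 gutters: 23c + 22·16 = 3761.75.
23c = 3761.75 − 352 = 3409.75, so c = 148.25 px.
8-column span = 8·148.25 + 7·16 = 1298 px.
4d + 3·24 = 1298 → 4d = 1226 → d = 306.5 px.

306.5 px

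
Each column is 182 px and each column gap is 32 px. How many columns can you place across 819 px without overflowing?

Each extra column adds 182 + 32 = 214 px.
(819 + 32) / 214 = 3.98, so 3 columns fit.

3 columns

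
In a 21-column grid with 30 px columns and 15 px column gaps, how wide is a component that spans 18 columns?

795 px

18-column span = 18·30 + 17·15 = 795 px.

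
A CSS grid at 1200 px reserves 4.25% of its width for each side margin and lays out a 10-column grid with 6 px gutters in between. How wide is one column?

Margins: 4.25% × 1200 = 51 px each, so content = 1200 − 102 = 1098 px.
10 columns + 9 gutters: 10c + 9·6 = 1098.
10c = 1098 − 54 = 1044, so c = 104.4 px.

104.4 px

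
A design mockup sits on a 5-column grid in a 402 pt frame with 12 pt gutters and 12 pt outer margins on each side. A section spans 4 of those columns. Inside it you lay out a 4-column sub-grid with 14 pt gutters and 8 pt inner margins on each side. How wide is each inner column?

60.5 pt

Subtract both margins: 402 − 2·12 = 378 pt.
5c + 4·12 = 378 → 5c = 330 → c = 66 pt.
4 columns plus 3 gutters: 264 + 36 = 300 pt.
Inner content = 300 − 2·8 = 284 pt.
4 columns + 3 gutters: 4d + 3·14 = 284.
4d = 284 − 42 = 242, so d = 60.5 pt.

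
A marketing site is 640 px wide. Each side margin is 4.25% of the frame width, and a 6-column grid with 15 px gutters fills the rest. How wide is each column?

Each margin = 4.25% of 640 = 27.2 px; content = 640 − 2·27.2 = 585.6 px.
585.6 − 5·15 = 510.6; ÷6 gives c = 85.1 px.

85.1 px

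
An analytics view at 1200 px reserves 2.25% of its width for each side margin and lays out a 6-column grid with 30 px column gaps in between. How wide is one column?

Each margin = 2.25% of 1200 = 27 px; content = 1200 − 2·27 = 1146 px.
1146 − 5·30 = 996; ÷6 gives c = 166 px.

166 px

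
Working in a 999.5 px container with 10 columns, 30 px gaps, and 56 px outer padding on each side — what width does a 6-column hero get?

Subtract both margins: 999.5 − 2·56 = 887.5 px.
Subtracting 9 gaps of 30 leaves 617.5 for 10 columns, so c = 61.75 px.
6 columns plus 5 gaps: 370.5 + 150 = 520.5 px.

520.5 px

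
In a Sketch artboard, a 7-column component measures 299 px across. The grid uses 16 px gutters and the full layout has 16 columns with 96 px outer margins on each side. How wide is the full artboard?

896 px

7c + 6·16 = 299 → 7c = 203 → c = 29 px.
Adding margins, columns and gutters: 192 + 464 + 240 = 896 px.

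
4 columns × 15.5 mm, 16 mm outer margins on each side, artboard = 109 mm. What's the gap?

5 mm

Take off 32 mm of margins, leaving 77 mm.
4·15.5 + 3g = 77 → 3g = 15 → g = 5 mm.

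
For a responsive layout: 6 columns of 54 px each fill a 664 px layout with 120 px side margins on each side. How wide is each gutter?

Take off 240 px of margins, leaving 424 px.
6·54 + 5g = 424 → 5g = 100 → g = 20 px.

20 px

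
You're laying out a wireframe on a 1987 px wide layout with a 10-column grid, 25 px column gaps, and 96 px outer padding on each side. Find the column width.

157 px

Inside the margins: 1987 − 192 = 1795 px.
10c + 9·25 = 1795 → 10c = 1570 → c = 157 px.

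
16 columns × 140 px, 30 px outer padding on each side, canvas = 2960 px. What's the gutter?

Inside the margins: 2960 − 60 = 2900 px.
16 columns take 16·140 = 2240 px; remaining 660 splits into 15 gutters.
g = 660 / 15 = 44 px.

44 px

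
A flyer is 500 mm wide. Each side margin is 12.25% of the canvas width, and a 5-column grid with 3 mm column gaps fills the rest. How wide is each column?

73.1 mm

Each margin = 12.25% of 500 = 61.25 mm; content = 500 − 2·61.25 = 377.5 mm.
Subtracting 4 column gaps of 3 leaves 365.5 for 5 columns, so c = 73.1 mm.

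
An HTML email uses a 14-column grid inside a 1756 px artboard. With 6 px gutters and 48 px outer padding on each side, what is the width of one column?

Take off 96 px of margins, leaving 1660 px.
1660 − 13·6 = 1582; ÷14 gives c = 113 px.

113 px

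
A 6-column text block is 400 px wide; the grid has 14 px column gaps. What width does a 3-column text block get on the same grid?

193 px

6 columns + 5 column gaps: 6c + 5·14 = 400.
6c = 400 − 70 = 330, so c = 55 px.
3-column span = 3·55 + 2·14 = 193 px.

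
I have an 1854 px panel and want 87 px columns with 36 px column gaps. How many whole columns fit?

15 columns

Each extra column adds 87 + 36 = 123 px.
(1854 + 36) / 123 = 15.37, so 15 columns fit.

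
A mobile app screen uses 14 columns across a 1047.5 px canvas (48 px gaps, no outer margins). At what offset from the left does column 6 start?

Subtracting 13 gaps of 48 leaves 423.5 for 14 columns, so c = 30.25 px.
Before column 6: 5 columns + 5 gaps.
Offset = 5·(30.25 + 48) = 5·78.25 = 391.25 px.

391.25 px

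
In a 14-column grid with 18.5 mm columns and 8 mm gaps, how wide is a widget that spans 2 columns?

45 mm

2 columns plus 1 gap: 37 + 8 = 45 mm.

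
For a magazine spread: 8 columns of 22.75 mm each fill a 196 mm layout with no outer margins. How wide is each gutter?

8 columns take 8·22.75 = 182 mm; remaining 14 splits into 7 gutters.
g = 14 / 7 = 2 mm.

2 mm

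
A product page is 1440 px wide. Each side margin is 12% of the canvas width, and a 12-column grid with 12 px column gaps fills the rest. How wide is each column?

80.2 px

Each margin = 12% of 1440 = 172.8 px; content = 1440 − 2·172.8 = 1094.4 px.
12 columns + 11 column gaps: 12c + 11·12 = 1094.4.
12c = 1094.4 − 132 = 962.4, so c = 80.2 px.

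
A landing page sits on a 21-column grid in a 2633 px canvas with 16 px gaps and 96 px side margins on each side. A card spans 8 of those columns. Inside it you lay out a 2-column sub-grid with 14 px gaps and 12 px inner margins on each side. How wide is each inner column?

Subtract both margins: 2633 − 2·96 = 2441 px.
Subtracting 20 gaps of 16 leaves 2121 for 21 columns, so c = 101 px.
8 columns plus 7 gaps: 808 + 112 = 920 px.
Inner content = 920 − 2·12 = 896 px.
Subtracting 1 gap of 14 leaves 882 for 2 columns, so d = 441 px.

441 px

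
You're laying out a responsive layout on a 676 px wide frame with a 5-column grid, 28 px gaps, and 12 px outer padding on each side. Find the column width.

Content width = 676 − 2·12 = 652 px.
5c + 4·28 = 652 → 5c = 540 → c = 108 px.

108 px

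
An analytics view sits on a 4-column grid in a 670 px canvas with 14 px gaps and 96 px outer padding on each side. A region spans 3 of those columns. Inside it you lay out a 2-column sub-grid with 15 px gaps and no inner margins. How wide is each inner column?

Subtract both margins: 670 − 2·96 = 478 px.
4 columns + 3 gaps: 4c + 3·14 = 478.
4c = 478 − 42 = 436, so c = 109 px.
Span of 3: 3·109 + 2·14 = 327 + 28 = 355 px.
2 columns + 1 gap: 2d + 1·15 = 355.
2d = 355 − 15 = 340, so d = 170 px.

170 px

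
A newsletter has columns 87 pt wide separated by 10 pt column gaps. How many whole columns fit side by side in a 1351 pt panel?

14 columns: 14·87 + 13·10 = 1348 pt ≤ 1351.
15 columns: 1445 pt > 1351. So 14.

14 columns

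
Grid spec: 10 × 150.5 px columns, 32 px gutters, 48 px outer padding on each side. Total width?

Adding margins, columns and gutters: 96 + 1505 + 288 = 1889 px.

1889 px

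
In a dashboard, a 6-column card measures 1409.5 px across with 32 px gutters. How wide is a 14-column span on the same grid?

6c + 5·32 = 1409.5 → 6c = 1249.5 → c = 208.25 px.
14 columns plus 13 gutters: 2915.5 + 416 = 3331.5 px.

3331.5 px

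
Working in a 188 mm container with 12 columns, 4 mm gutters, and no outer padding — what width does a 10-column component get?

156 mm

188 − 11·4 = 144; ÷12 gives c = 12 mm.
Span of 10: 10·12 + 9·4 = 120 + 36 = 156 mm.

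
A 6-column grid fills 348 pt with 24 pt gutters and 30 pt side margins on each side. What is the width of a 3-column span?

Subtract both margins: 348 − 2·30 = 288 pt.
6 columns + 5 gutters: 6c + 5·24 = 288.
6c = 288 − 120 = 168, so c = 28 pt.
3 columns plus 2 gutters: 84 + 48 = 132 pt.

132 pt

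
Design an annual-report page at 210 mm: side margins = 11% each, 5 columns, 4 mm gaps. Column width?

Each margin = 11% of 210 = 23.1 mm; content = 210 − 2·23.1 = 163.8 mm.
5 columns + 4 gaps: 5c + 4·4 = 163.8.
5c = 163.8 − 16 = 147.8, so c = 29.56 mm.

29.56 mm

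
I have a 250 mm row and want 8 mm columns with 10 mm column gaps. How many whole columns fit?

k columns need k·8 + (k−1)·10 = k·18 − 10.
k·18 − 10 ≤ 250 → k ≤ 260 / 18 ≈ 14.44, so k = 14.

14 columns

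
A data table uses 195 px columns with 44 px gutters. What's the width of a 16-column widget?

16 columns plus 15 gutters: 3120 + 660 = 3780 px.

3780 px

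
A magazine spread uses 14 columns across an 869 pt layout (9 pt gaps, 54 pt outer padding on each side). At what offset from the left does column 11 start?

604 pt

Subtract both margins: 869 − 2·54 = 761 pt.
761 − 13·9 = 644; ÷14 gives c = 46 pt.
Each column+gutter stride is 55 pt; 10 of them past the 54 pt margin is 54 + 550 = 604 pt.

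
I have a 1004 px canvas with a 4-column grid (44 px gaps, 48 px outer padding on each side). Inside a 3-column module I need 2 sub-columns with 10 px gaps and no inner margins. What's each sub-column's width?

Outer content = 1004 − 2·48 = 908 px.
4 columns + 3 gaps: 4c + 3·44 = 908.
4c = 908 − 132 = 776, so c = 194 px.
3 columns plus 2 gaps: 582 + 88 = 670 px.
Subtracting 1 gap of 10 leaves 660 for 2 columns, so d = 330 px.

330 px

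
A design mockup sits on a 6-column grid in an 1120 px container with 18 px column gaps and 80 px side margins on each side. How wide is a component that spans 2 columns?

308 px

Content width = 1120 − 2·80 = 960 px.
6 columns + 5 column gaps: 6c + 5·18 = 960.
6c = 960 − 90 = 870, so c = 145 px.
2-column span = 2·145 + 1·18 = 308 px.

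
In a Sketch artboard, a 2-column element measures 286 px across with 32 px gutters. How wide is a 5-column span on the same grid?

286 − 1·32 = 254; ÷2 gives c = 127 px.
5 columns plus 4 gutters: 635 + 128 = 763 px.

763 px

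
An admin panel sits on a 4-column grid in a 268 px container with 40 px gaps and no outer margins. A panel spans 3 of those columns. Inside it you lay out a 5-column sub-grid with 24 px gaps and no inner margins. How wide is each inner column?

4 columns + 3 gaps: 4c + 3·40 = 268.
4c = 268 − 120 = 148, so c = 37 px.
3-column span = 3·37 + 2·40 = 191 px.
191 − 4·24 = 95; ÷5 gives d = 19 px.

19 px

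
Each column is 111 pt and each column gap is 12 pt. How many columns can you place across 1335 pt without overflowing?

10 columns

10 columns: 10·111 + 9·12 = 1218 pt ≤ 1335.
11 columns: 1341 pt > 1335. So 10.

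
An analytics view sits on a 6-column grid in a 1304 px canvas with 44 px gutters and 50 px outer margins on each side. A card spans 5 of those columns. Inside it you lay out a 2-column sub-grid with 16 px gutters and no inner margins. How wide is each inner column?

Take off 100 px of margins, leaving 1204 px.
6c + 5·44 = 1204 → 6c = 984 → c = 164 px.
Span of 5: 5·164 + 4·44 = 820 + 176 = 996 px.
996 − 1·16 = 980; ÷2 gives d = 490 px.

490 px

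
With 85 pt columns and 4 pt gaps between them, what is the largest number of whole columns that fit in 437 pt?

4 columns: 4·85 + 3·4 = 352 pt ≤ 437.
5 columns: 441 pt > 437. So 4.

4 columns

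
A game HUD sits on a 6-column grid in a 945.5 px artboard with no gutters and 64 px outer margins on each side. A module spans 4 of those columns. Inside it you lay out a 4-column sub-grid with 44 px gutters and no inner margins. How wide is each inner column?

103.25 px

Outer content = 945.5 − 2·64 = 817.5 px.
6c = 817.5 → c = 136.25 px.
With no gutters, 4 columns span 4·136.25 = 545 px.
4 columns + 3 gutters: 4d + 3·44 = 545.
4d = 545 − 132 = 413, so d = 103.25 px.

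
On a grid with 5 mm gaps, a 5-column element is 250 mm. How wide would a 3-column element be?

5 columns + 4 gaps: 5c + 4·5 = 250.
5c = 250 − 20 = 230, so c = 46 mm.
3-column span = 3·46 + 2·5 = 148 mm.

148 mm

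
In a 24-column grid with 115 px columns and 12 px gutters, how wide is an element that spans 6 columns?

750 px

6 columns plus 5 gutters: 690 + 60 = 750 px.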